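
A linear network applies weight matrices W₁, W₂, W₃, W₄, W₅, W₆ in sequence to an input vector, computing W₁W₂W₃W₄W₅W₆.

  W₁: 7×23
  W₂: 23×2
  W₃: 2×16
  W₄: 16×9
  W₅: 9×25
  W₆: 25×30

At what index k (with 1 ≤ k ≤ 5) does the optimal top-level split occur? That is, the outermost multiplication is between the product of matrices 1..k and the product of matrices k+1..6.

Adjacent pairs: W₁W₂ = 7·23·2 = 322; W₂W₃ = 23·2·16 = 736; W₃W₄ = 2·16·9 = 288; W₄W₅ = 16·9·25 = 3600; W₅W₆ = 9·25·30 = 6750.
Length 3: W₁..W₃: k=1: 0+736+7·23·16=3312; k=2: 322+0+7·2·16=546 → min 546 | W₂..W₄: k=2: 0+288+23·2·9=702; k=3: 736+0+23·16·9=4048 → min 702 | W₃..W₅: k=3: 0+3600+2·16·25=4400; k=4: 288+0+2·9·25=738 → min 738 | W₄..W₆: k=4: 0+6750+16·9·30=11070; k=5: 3600+0+16·25·30=15600 → min 11070.
Length 4: W₁..W₄: k=1: 0+702+7·23·9=2151; k=2: 322+288+7·2·9=736; k=3: 546+0+7·16·9=1554 → min 736 | W₂..W₅: k=2: 0+738+23·2·25=1888; k=3: 736+3600+23·16·25=13536; k=4: 702+0+23·9·25=5877 → min 1888 | W₃..W₆: k=3: 0+11070+2·16·30=12030; k=4: 288+6750+2·9·30=7578; k=5: 738+0+2·25·30=2238 → min 2238.
Length 5: W₁..W₅: k=1: 0+1888+7·23·25=5913; k=2: 322+738+7·2·25=1410; k=3: 546+3600+7·16·25=6946; k=4: 736+0+7·9·25=2311 → min 1410 | W₂..W₆: k=2: 0+2238+23·2·30=3618; k=3: 736+11070+23·16·30=22846; k=4: 702+6750+23·9·30=13662; k=5: 1888+0+23·25·30=19138 → min 3618.
Top-level splits: k=1: (W₁..W₁)·(W₂..W₆) → 0+3618+7·23·30 = 8448; k=2: (W₁..W₂)·(W₃..W₆) → 322+2238+7·2·30 = 2980; k=3: (W₁..W₃)·(W₄..W₆) → 546+11070+7·16·30 = 14976; k=4: (W₁..W₄)·(W₅..W₆) → 736+6750+7·9·30 = 9376; k=5: (W₁..W₅)·(W₆..W₆) → 1410+0+7·25·30 = 6660.
Best split is after W₂, i.e. k = 2.

2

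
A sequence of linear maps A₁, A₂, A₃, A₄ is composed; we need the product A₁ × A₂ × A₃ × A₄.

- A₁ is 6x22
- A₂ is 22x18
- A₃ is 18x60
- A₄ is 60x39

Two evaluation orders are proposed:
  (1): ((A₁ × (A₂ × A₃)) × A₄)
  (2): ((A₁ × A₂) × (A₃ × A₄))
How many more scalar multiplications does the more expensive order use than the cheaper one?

Order (1) = ((A₁ × (A₂ × A₃)) × A₄): (A₂ × A₃): 22×18 by 18×60 → 22×60, cost 22·18·60 = 23760; (A₁ × (A₂ × A₃)): 6×22 by 22×60 → 6×60, cost 6·22·60 = 7920; cumulative 31680; ((A₁ × (A₂ × A₃)) × A₄): 6×60 by 60×39 → 6×39, cost 6·60·39 = 14040; cumulative 45720. Total 45720.
Order (2) = ((A₁ × A₂) × (A₃ × A₄)): (A₁ × A₂): 6×22 by 22×18 → 6×18, cost 6·22·18 = 2376; (A₃ × A₄): 18×60 by 60×39 → 18×39, cost 18·60·39 = 42120; ((A₁ × A₂) × (A₃ × A₄)): 6×18 by 18×39 → 6×39, cost 6·18·39 = 4212; cumulative 48708. Total 48708.
Difference: |45720 − 48708| = 2988.

2988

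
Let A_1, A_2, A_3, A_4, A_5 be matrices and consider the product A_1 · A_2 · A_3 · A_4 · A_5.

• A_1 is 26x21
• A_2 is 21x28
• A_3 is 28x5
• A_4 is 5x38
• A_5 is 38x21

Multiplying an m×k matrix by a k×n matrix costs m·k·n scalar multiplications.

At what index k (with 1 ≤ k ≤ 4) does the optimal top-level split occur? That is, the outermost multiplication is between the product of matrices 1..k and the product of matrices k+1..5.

3

Adjacent pairs: A_1A_2 = 26·21·28 = 15288; A_2A_3 = 21·28·5 = 2940; A_3A_4 = 28·5·38 = 5320; A_4A_5 = 5·38·21 = 3990.
Length 3: A_1..A_3: k=1: 0+2940+26·21·5=5670; k=2: 15288+0+26·28·5=18928 → min 5670 | A_2..A_4: k=2: 0+5320+21·28·38=27664; k=3: 2940+0+21·5·38=6930 → min 6930 | A_3..A_5: k=3: 0+3990+28·5·21=6930; k=4: 5320+0+28·38·21=27664 → min 6930.
Length 4: A_1..A_4: k=1: 0+6930+26·21·38=27678; k=2: 15288+5320+26·28·38=48272; k=3: 5670+0+26·5·38=10610 → min 10610 | A_2..A_5: k=2: 0+6930+21·28·21=19278; k=3: 2940+3990+21·5·21=9135; k=4: 6930+0+21·38·21=23688 → min 9135.
Top-level splits: k=1: (A_1..A_1)·(A_2..A_5) → 0+9135+26·21·21 = 20601; k=2: (A_1..A_2)·(A_3..A_5) → 15288+6930+26·28·21 = 37506; k=3: (A_1..A_3)·(A_4..A_5) → 5670+3990+26·5·21 = 12390; k=4: (A_1..A_4)·(A_5..A_5) → 10610+0+26·38·21 = 31358.
Best split is after A_3, i.e. k = 3.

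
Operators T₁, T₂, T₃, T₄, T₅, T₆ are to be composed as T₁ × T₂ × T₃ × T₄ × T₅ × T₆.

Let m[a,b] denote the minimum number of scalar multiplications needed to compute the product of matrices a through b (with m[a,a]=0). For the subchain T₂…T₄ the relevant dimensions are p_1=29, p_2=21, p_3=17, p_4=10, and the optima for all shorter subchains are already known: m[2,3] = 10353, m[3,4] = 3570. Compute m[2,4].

9660

m[2,4] = min over k∈[2,3] of m[2,k]+m[k+1,4]+p_{1}·p_k·p_{4}.
k=2: 0 + 3570 + 29·21·10 = 9660; k=3: 10353 + 0 + 29·17·10 = 15283.
Minimum: 9660 at k=2.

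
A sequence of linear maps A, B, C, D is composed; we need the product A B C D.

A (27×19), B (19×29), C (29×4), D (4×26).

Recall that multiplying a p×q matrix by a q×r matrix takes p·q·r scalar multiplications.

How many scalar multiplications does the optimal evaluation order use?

7064

Adjacent pairs: AB = 27·19·29 = 14877; BC = 19·29·4 = 2204; CD = 29·4·26 = 3016.
Length 3: A..C: k=1: 0+2204+27·19·4=4256; k=2: 14877+0+27·29·4=18009 → min 4256 | B..D: k=2: 0+3016+19·29·26=17342; k=3: 2204+0+19·4·26=4180 → min 4180.
Length 4: A..D: k=1: 0+4180+27·19·26=17518; k=2: 14877+3016+27·29·26=38251; k=3: 4256+0+27·4·26=7064 → min 7064.
Optimal order: ((A (B C)) D) with cost 7064.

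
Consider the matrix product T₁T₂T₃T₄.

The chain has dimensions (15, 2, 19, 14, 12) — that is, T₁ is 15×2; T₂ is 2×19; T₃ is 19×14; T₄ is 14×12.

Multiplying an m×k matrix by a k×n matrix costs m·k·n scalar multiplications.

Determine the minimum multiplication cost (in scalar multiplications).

1228

Adjacent pairs: T₁T₂ = 15·2·19 = 570; T₂T₃ = 2·19·14 = 532; T₃T₄ = 19·14·12 = 3192.
Length 3: T₁..T₃: k=1: 0+532+15·2·14=952; k=2: 570+0+15·19·14=4560 → min 952 | T₂..T₄: k=2: 0+3192+2·19·12=3648; k=3: 532+0+2·14·12=868 → min 868.
Length 4: T₁..T₄: k=1: 0+868+15·2·12=1228; k=2: 570+3192+15·19·12=7182; k=3: 952+0+15·14·12=3472 → min 1228.
Optimal order: (T₁((T₂T₃)T₄)) with cost 1228.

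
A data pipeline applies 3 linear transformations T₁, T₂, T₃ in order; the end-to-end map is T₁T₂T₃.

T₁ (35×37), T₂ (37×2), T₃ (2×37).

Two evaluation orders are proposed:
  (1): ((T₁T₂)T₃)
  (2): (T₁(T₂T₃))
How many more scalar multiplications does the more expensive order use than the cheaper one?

45473

Order (1) = ((T₁T₂)T₃): (T₁T₂): 35×37 by 37×2 → 35×2, cost 35·37·2 = 2590; ((T₁T₂)T₃): 35×2 by 2×37 → 35×37, cost 35·2·37 = 2590; cumulative 5180. Total 5180.
Order (2) = (T₁(T₂T₃)): (T₂T₃): 37×2 by 2×37 → 37×37, cost 37·2·37 = 2738; (T₁(T₂T₃)): 35×37 by 37×37 → 35×37, cost 35·37·37 = 47915; cumulative 50653. Total 50653.
Difference: |5180 − 50653| = 45473.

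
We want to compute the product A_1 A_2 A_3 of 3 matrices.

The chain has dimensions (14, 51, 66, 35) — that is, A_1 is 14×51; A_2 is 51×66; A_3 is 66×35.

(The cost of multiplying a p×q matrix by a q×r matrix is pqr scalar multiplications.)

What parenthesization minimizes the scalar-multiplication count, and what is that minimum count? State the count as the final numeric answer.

(A_1 (A_2 A_3)): cost 142800.
((A_1 A_2) A_3): cost 79464.
Optimal: ((A_1 A_2) A_3) with cost 79464.

79464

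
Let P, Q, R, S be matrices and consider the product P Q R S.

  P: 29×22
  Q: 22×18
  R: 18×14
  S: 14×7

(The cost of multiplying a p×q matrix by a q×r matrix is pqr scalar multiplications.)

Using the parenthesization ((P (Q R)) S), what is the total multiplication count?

(Q R): 22×18 by 18×14 → 22×14, cost 22·18·14 = 5544
(P (Q R)): 29×22 by 22×14 → 29×14, cost 29·22·14 = 8932; cumulative 14476
((P (Q R)) S): 29×14 by 14×7 → 29×7, cost 29·14·7 = 2842; cumulative 17318
Total: 17318 scalar multiplications.

17318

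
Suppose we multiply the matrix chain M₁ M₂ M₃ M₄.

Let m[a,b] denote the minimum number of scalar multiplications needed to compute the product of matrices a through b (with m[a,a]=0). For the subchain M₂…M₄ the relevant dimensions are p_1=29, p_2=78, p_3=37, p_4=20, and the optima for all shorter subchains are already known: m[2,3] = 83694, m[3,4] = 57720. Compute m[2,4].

102960

m[2,4] = min over k∈[2,3] of m[2,k]+m[k+1,4]+p_{1}·p_k·p_{4}.
k=2: 0 + 57720 + 29·78·20 = 102960; k=3: 83694 + 0 + 29·37·20 = 105154.
Minimum: 102960 at k=2.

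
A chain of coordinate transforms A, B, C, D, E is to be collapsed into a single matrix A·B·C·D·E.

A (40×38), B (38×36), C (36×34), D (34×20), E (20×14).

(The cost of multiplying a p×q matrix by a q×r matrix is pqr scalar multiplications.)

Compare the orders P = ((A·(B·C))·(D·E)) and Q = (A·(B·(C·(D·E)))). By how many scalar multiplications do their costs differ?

Order P = ((A·(B·C))·(D·E)): (B·C): 38×36 by 36×34 → 38×34, cost 38·36·34 = 46512; (A·(B·C)): 40×38 by 38×34 → 40×34, cost 40·38·34 = 51680; cumulative 98192; (D·E): 34×20 by 20×14 → 34×14, cost 34·20·14 = 9520; ((A·(B·C))·(D·E)): 40×34 by 34×14 → 40×14, cost 40·34·14 = 19040; cumulative 126752. Total 126752.
Order Q = (A·(B·(C·(D·E)))): (D·E): 34×20 by 20×14 → 34×14, cost 34·20·14 = 9520; (C·(D·E)): 36×34 by 34×14 → 36×14, cost 36·34·14 = 17136; cumulative 26656; (B·(C·(D·E))): 38×36 by 36×14 → 38×14, cost 38·36·14 = 19152; cumulative 45808; (A·(B·(C·(D·E)))): 40×38 by 38×14 → 40×14, cost 40·38·14 = 21280; cumulative 67088. Total 67088.
Difference: |126752 − 67088| = 59664.

59664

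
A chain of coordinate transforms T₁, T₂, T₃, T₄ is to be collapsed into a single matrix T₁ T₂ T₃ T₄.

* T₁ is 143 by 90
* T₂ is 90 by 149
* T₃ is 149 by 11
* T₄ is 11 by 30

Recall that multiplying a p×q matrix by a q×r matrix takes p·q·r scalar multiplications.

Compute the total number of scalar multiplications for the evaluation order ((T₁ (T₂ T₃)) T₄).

336270

(T₂ T₃): 90×149 by 149×11 → 90×11, cost 90·149·11 = 147510
(T₁ (T₂ T₃)): 143×90 by 90×11 → 143×11, cost 143·90·11 = 141570; cumulative 289080
((T₁ (T₂ T₃)) T₄): 143×11 by 11×30 → 143×30, cost 143·11·30 = 47190; cumulative 336270
Total: 336270 scalar multiplications.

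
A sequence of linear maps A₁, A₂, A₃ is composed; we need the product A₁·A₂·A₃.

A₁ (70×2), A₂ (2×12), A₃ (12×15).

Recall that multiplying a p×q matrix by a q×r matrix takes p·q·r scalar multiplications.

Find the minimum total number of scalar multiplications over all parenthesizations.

Order (A₁·(A₂·A₃)): (A₂·A₃): 2×12 by 12×15 → 2×15, cost 2·12·15 = 360; (A₁·(A₂·A₃)): 70×2 by 2×15 → 70×15, cost 70·2·15 = 2100; cumulative 2460. Total 2460.
Order ((A₁·A₂)·A₃): (A₁·A₂): 70×2 by 2×12 → 70×12, cost 70·2·12 = 1680; ((A₁·A₂)·A₃): 70×12 by 12×15 → 70×15, cost 70·12·15 = 12600; cumulative 14280. Total 14280.
Minimum: 2460.

2460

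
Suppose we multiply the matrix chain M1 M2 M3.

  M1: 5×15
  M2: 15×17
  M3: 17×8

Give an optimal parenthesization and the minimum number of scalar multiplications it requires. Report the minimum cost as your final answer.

1955

(M1 (M2 M3)): cost 2640.
((M1 M2) M3): cost 1955.
Optimal: ((M1 M2) M3) with cost 1955.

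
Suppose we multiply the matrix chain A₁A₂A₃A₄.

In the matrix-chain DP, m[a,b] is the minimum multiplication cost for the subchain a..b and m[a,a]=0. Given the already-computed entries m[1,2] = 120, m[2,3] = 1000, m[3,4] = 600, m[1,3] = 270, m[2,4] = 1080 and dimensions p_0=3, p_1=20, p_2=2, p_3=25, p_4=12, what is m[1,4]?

m[1,4] = min over k∈[1,3] of m[1,k]+m[k+1,4]+p_{0}·p_k·p_{4}.
k=1: 0 + 1080 + 3·20·12 = 1800; k=2: 120 + 600 + 3·2·12 = 792; k=3: 270 + 0 + 3·25·12 = 1170.
Minimum: 792 at k=2.

792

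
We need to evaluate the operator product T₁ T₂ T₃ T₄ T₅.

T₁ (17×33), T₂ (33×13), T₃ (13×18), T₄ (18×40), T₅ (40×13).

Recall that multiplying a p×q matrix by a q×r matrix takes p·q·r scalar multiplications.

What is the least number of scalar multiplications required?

22568

Adjacent pairs: T₁T₂ = 17·33·13 = 7293; T₂T₃ = 33·13·18 = 7722; T₃T₄ = 13·18·40 = 9360; T₄T₅ = 18·40·13 = 9360.
Length 3: T₁..T₃: k=1: 0+7722+17·33·18=17820; k=2: 7293+0+17·13·18=11271 → min 11271 | T₂..T₄: k=2: 0+9360+33·13·40=26520; k=3: 7722+0+33·18·40=31482 → min 26520 | T₃..T₅: k=3: 0+9360+13·18·13=12402; k=4: 9360+0+13·40·13=16120 → min 12402.
Length 4: T₁..T₄: k=1: 0+26520+17·33·40=48960; k=2: 7293+9360+17·13·40=25493; k=3: 11271+0+17·18·40=23511 → min 23511 | T₂..T₅: k=2: 0+12402+33·13·13=17979; k=3: 7722+9360+33·18·13=24804; k=4: 26520+0+33·40·13=43680 → min 17979.
Length 5: T₁..T₅: k=1: 0+17979+17·33·13=25272; k=2: 7293+12402+17·13·13=22568; k=3: 11271+9360+17·18·13=24609; k=4: 23511+0+17·40·13=32351 → min 22568.
Optimal order: ((T₁ T₂) (T₃ (T₄ T₅))) with cost 22568.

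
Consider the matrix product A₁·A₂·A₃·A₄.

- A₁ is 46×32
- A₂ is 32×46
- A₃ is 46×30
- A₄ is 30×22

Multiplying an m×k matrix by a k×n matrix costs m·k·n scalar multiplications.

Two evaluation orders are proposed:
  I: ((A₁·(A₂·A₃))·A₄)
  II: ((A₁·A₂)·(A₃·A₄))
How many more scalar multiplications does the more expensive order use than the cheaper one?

Order I = ((A₁·(A₂·A₃))·A₄): (A₂·A₃): 32×46 by 46×30 → 32×30, cost 32·46·30 = 44160; (A₁·(A₂·A₃)): 46×32 by 32×30 → 46×30, cost 46·32·30 = 44160; cumulative 88320; ((A₁·(A₂·A₃))·A₄): 46×30 by 30×22 → 46×22, cost 46·30·22 = 30360; cumulative 118680. Total 118680.
Order II = ((A₁·A₂)·(A₃·A₄)): (A₁·A₂): 46×32 by 32×46 → 46×46, cost 46·32·46 = 67712; (A₃·A₄): 46×30 by 30×22 → 46×22, cost 46·30·22 = 30360; ((A₁·A₂)·(A₃·A₄)): 46×46 by 46×22 → 46×22, cost 46·46·22 = 46552; cumulative 144624. Total 144624.
Difference: |118680 − 144624| = 25944.

25944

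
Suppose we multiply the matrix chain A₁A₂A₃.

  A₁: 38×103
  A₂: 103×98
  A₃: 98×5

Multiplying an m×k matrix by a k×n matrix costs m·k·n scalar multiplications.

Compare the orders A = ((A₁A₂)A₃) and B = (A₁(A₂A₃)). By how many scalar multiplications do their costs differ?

Order A = ((A₁A₂)A₃): (A₁A₂): 38×103 by 103×98 → 38×98, cost 38·103·98 = 383572; ((A₁A₂)A₃): 38×98 by 98×5 → 38×5, cost 38·98·5 = 18620; cumulative 402192. Total 402192.
Order B = (A₁(A₂A₃)): (A₂A₃): 103×98 by 98×5 → 103×5, cost 103·98·5 = 50470; (A₁(A₂A₃)): 38×103 by 103×5 → 38×5, cost 38·103·5 = 19570; cumulative 70040. Total 70040.
Difference: |402192 − 70040| = 332152.

332152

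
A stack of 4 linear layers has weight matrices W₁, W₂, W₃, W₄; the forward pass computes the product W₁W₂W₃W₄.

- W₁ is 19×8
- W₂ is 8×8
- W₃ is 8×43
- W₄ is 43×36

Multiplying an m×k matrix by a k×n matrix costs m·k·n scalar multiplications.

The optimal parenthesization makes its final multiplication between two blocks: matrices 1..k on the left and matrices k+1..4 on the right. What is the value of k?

Adjacent pairs: W₁W₂ = 19·8·8 = 1216; W₂W₃ = 8·8·43 = 2752; W₃W₄ = 8·43·36 = 12384.
Length 3: W₁..W₃: k=1: 0+2752+19·8·43=9288; k=2: 1216+0+19·8·43=7752 → min 7752 | W₂..W₄: k=2: 0+12384+8·8·36=14688; k=3: 2752+0+8·43·36=15136 → min 14688.
Top-level splits: k=1: (W₁..W₁)·(W₂..W₄) → 0+14688+19·8·36 = 20160; k=2: (W₁..W₂)·(W₃..W₄) → 1216+12384+19·8·36 = 19072; k=3: (W₁..W₃)·(W₄..W₄) → 7752+0+19·43·36 = 37164.
Best split is after W₂, i.e. k = 2.

2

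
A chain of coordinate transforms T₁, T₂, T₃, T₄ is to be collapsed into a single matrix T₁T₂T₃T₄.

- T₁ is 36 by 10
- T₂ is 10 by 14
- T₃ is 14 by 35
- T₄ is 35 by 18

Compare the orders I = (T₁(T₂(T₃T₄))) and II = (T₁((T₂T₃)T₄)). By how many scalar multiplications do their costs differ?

140

Order I = (T₁(T₂(T₃T₄))): (T₃T₄): 14×35 by 35×18 → 14×18, cost 14·35·18 = 8820; (T₂(T₃T₄)): 10×14 by 14×18 → 10×18, cost 10·14·18 = 2520; cumulative 11340; (T₁(T₂(T₃T₄))): 36×10 by 10×18 → 36×18, cost 36·10·18 = 6480; cumulative 17820. Total 17820.
Order II = (T₁((T₂T₃)T₄)): (T₂T₃): 10×14 by 14×35 → 10×35, cost 10·14·35 = 4900; ((T₂T₃)T₄): 10×35 by 35×18 → 10×18, cost 10·35·18 = 6300; cumulative 11200; (T₁((T₂T₃)T₄)): 36×10 by 10×18 → 36×18, cost 36·10·18 = 6480; cumulative 17680. Total 17680.
Difference: |17820 − 17680| = 140.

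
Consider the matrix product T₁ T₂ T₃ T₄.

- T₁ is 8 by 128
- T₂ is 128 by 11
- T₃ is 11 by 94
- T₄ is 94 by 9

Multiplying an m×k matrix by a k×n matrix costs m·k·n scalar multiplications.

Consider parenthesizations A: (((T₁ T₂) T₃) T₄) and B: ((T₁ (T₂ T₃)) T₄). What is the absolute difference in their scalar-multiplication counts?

209072

Order A = (((T₁ T₂) T₃) T₄): (T₁ T₂): 8×128 by 128×11 → 8×11, cost 8·128·11 = 11264; ((T₁ T₂) T₃): 8×11 by 11×94 → 8×94, cost 8·11·94 = 8272; cumulative 19536; (((T₁ T₂) T₃) T₄): 8×94 by 94×9 → 8×9, cost 8·94·9 = 6768; cumulative 26304. Total 26304.
Order B = ((T₁ (T₂ T₃)) T₄): (T₂ T₃): 128×11 by 11×94 → 128×94, cost 128·11·94 = 132352; (T₁ (T₂ T₃)): 8×128 by 128×94 → 8×94, cost 8·128·94 = 96256; cumulative 228608; ((T₁ (T₂ T₃)) T₄): 8×94 by 94×9 → 8×9, cost 8·94·9 = 6768; cumulative 235376. Total 235376.
Difference: |26304 − 235376| = 209072.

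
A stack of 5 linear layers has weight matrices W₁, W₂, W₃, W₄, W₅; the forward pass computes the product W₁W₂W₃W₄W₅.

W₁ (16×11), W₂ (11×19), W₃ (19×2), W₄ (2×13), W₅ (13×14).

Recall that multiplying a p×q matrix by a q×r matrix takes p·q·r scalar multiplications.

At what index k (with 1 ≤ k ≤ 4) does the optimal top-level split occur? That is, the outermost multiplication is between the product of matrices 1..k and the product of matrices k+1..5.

Adjacent pairs: W₁W₂ = 16·11·19 = 3344; W₂W₃ = 11·19·2 = 418; W₃W₄ = 19·2·13 = 494; W₄W₅ = 2·13·14 = 364.
Length 3: W₁..W₃: k=1: 0+418+16·11·2=770; k=2: 3344+0+16·19·2=3952 → min 770 | W₂..W₄: k=2: 0+494+11·19·13=3211; k=3: 418+0+11·2·13=704 → min 704 | W₃..W₅: k=3: 0+364+19·2·14=896; k=4: 494+0+19·13·14=3952 → min 896.
Length 4: W₁..W₄: k=1: 0+704+16·11·13=2992; k=2: 3344+494+16·19·13=7790; k=3: 770+0+16·2·13=1186 → min 1186 | W₂..W₅: k=2: 0+896+11·19·14=3822; k=3: 418+364+11·2·14=1090; k=4: 704+0+11·13·14=2706 → min 1090.
Top-level splits: k=1: (W₁..W₁)·(W₂..W₅) → 0+1090+16·11·14 = 3554; k=2: (W₁..W₂)·(W₃..W₅) → 3344+896+16·19·14 = 8496; k=3: (W₁..W₃)·(W₄..W₅) → 770+364+16·2·14 = 1582; k=4: (W₁..W₄)·(W₅..W₅) → 1186+0+16·13·14 = 4098.
Best split is after W₃, i.e. k = 3.

3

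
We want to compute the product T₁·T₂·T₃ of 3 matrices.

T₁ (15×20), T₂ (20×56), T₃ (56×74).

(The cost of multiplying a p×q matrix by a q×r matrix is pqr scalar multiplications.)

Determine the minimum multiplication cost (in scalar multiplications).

78960

Order (T₁·(T₂·T₃)): (T₂·T₃): 20×56 by 56×74 → 20×74, cost 20·56·74 = 82880; (T₁·(T₂·T₃)): 15×20 by 20×74 → 15×74, cost 15·20·74 = 22200; cumulative 105080. Total 105080.
Order ((T₁·T₂)·T₃): (T₁·T₂): 15×20 by 20×56 → 15×56, cost 15·20·56 = 16800; ((T₁·T₂)·T₃): 15×56 by 56×74 → 15×74, cost 15·56·74 = 62160; cumulative 78960. Total 78960.
Minimum: 78960.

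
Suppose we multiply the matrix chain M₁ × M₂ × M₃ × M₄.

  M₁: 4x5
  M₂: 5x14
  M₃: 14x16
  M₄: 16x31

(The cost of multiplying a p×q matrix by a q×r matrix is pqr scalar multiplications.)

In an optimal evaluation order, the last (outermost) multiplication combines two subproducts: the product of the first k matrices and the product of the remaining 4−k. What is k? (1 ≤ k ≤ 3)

Adjacent pairs: M₁M₂ = 4·5·14 = 280; M₂M₃ = 5·14·16 = 1120; M₃M₄ = 14·16·31 = 6944.
Length 3: M₁..M₃: k=1: 0+1120+4·5·16=1440; k=2: 280+0+4·14·16=1176 → min 1176 | M₂..M₄: k=2: 0+6944+5·14·31=9114; k=3: 1120+0+5·16·31=3600 → min 3600.
Top-level splits: k=1: (M₁..M₁)·(M₂..M₄) → 0+3600+4·5·31 = 4220; k=2: (M₁..M₂)·(M₃..M₄) → 280+6944+4·14·31 = 8960; k=3: (M₁..M₃)·(M₄..M₄) → 1176+0+4·16·31 = 3160.
Best split is after M₃, i.e. k = 3.

3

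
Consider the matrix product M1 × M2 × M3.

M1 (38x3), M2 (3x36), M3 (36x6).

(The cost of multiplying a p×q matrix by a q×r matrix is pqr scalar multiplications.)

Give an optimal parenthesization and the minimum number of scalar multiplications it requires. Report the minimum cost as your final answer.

(M1 × (M2 × M3)): cost 1332.
((M1 × M2) × M3): cost 12312.
Optimal: (M1 × (M2 × M3)) with cost 1332.

1332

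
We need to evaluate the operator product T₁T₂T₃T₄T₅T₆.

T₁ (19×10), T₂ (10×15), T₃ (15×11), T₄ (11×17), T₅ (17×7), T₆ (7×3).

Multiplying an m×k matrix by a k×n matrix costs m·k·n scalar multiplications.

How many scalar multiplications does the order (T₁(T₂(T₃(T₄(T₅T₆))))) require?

(T₅T₆): 17×7 by 7×3 → 17×3, cost 17·7·3 = 357
(T₄(T₅T₆)): 11×17 by 17×3 → 11×3, cost 11·17·3 = 561; cumulative 918
(T₃(T₄(T₅T₆))): 15×11 by 11×3 → 15×3, cost 15·11·3 = 495; cumulative 1413
(T₂(T₃(T₄(T₅T₆)))): 10×15 by 15×3 → 10×3, cost 10·15·3 = 450; cumulative 1863
(T₁(T₂(T₃(T₄(T₅T₆))))): 19×10 by 10×3 → 19×3, cost 19·10·3 = 570; cumulative 2433
Total: 2433 scalar multiplications.

2433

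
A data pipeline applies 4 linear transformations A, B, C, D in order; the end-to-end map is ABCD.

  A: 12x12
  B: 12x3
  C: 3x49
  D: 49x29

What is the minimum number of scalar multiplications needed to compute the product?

5739

Adjacent pairs: AB = 12·12·3 = 432; BC = 12·3·49 = 1764; CD = 3·49·29 = 4263.
Length 3: A..C: k=1: 0+1764+12·12·49=8820; k=2: 432+0+12·3·49=2196 → min 2196 | B..D: k=2: 0+4263+12·3·29=5307; k=3: 1764+0+12·49·29=18816 → min 5307.
Length 4: A..D: k=1: 0+5307+12·12·29=9483; k=2: 432+4263+12·3·29=5739; k=3: 2196+0+12·49·29=19248 → min 5739.
Optimal order: ((AB)(CD)) with cost 5739.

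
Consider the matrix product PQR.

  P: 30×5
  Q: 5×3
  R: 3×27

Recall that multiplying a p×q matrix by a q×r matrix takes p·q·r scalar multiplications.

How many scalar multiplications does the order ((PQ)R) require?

(PQ): 30×5 by 5×3 → 30×3, cost 30·5·3 = 450
((PQ)R): 30×3 by 3×27 → 30×27, cost 30·3·27 = 2430; cumulative 2880
Total: 2880 scalar multiplications.

2880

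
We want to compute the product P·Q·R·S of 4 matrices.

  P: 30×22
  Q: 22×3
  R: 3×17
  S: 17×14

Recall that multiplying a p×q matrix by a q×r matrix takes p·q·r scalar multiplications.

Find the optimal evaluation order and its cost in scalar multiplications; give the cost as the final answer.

Adjacent pairs: PQ = 30·22·3 = 1980; QR = 22·3·17 = 1122; RS = 3·17·14 = 714.
Length 3: P..R: k=1: 0+1122+30·22·17=12342; k=2: 1980+0+30·3·17=3510 → min 3510 | Q..S: k=2: 0+714+22·3·14=1638; k=3: 1122+0+22·17·14=6358 → min 1638.
Length 4: P..S: k=1: 0+1638+30·22·14=10878; k=2: 1980+714+30·3·14=3954; k=3: 3510+0+30·17·14=10650 → min 3954.
Optimal parenthesization: ((P·Q)·(R·S)) with cost 3954.

3954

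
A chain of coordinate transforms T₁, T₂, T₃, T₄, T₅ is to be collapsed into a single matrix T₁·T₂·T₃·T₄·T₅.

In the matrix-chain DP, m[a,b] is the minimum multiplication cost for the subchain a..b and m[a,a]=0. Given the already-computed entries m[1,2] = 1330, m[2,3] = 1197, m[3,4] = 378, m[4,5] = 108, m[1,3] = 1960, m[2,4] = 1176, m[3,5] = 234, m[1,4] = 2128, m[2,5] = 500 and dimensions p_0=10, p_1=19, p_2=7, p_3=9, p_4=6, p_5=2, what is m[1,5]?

m[1,5] = min over k∈[1,4] of m[1,k]+m[k+1,5]+p_{0}·p_k·p_{5}.
k=1: 0 + 500 + 10·19·2 = 880; k=2: 1330 + 234 + 10·7·2 = 1704; k=3: 1960 + 108 + 10·9·2 = 2248; k=4: 2128 + 0 + 10·6·2 = 2248.
Minimum: 880 at k=1.

880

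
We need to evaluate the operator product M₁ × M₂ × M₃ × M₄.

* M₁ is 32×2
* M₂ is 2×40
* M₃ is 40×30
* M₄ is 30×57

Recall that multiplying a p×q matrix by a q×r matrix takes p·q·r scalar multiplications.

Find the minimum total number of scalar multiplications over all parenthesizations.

Adjacent pairs: M₁M₂ = 32·2·40 = 2560; M₂M₃ = 2·40·30 = 2400; M₃M₄ = 40·30·57 = 68400.
Length 3: M₁..M₃: k=1: 0+2400+32·2·30=4320; k=2: 2560+0+32·40·30=40960 → min 4320 | M₂..M₄: k=2: 0+68400+2·40·57=72960; k=3: 2400+0+2·30·57=5820 → min 5820.
Length 4: M₁..M₄: k=1: 0+5820+32·2·57=9468; k=2: 2560+68400+32·40·57=143920; k=3: 4320+0+32·30·57=59040 → min 9468.
Optimal order: (M₁ × ((M₂ × M₃) × M₄)) with cost 9468.

9468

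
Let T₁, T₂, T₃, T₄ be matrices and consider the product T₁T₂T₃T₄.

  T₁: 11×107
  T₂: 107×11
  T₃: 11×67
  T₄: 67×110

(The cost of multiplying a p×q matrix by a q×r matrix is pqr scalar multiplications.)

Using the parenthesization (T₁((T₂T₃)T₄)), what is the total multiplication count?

(T₂T₃): 107×11 by 11×67 → 107×67, cost 107·11·67 = 78859
((T₂T₃)T₄): 107×67 by 67×110 → 107×110, cost 107·67·110 = 788590; cumulative 867449
(T₁((T₂T₃)T₄)): 11×107 by 107×110 → 11×110, cost 11·107·110 = 129470; cumulative 996919
Total: 996919 scalar multiplications.

996919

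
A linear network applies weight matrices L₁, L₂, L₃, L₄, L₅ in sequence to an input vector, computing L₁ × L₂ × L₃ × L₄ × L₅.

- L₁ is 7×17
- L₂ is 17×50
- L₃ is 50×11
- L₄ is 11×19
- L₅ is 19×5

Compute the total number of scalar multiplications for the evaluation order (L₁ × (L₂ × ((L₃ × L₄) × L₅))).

(L₃ × L₄): 50×11 by 11×19 → 50×19, cost 50·11·19 = 10450
((L₃ × L₄) × L₅): 50×19 by 19×5 → 50×5, cost 50·19·5 = 4750; cumulative 15200
(L₂ × ((L₃ × L₄) × L₅)): 17×50 by 50×5 → 17×5, cost 17·50·5 = 4250; cumulative 19450
(L₁ × (L₂ × ((L₃ × L₄) × L₅))): 7×17 by 17×5 → 7×5, cost 7·17·5 = 595; cumulative 20045
Total: 20045 scalar multiplications.

20045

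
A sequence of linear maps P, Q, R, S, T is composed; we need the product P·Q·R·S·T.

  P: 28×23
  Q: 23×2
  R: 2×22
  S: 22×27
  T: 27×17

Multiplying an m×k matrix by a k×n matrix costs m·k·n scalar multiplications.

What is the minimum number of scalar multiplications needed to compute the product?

Adjacent pairs: PQ = 28·23·2 = 1288; QR = 23·2·22 = 1012; RS = 2·22·27 = 1188; ST = 22·27·17 = 10098.
Length 3: P..R: k=1: 0+1012+28·23·22=15180; k=2: 1288+0+28·2·22=2520 → min 2520 | Q..S: k=2: 0+1188+23·2·27=2430; k=3: 1012+0+23·22·27=14674 → min 2430 | R..T: k=3: 0+10098+2·22·17=10846; k=4: 1188+0+2·27·17=2106 → min 2106.
Length 4: P..S: k=1: 0+2430+28·23·27=19818; k=2: 1288+1188+28·2·27=3988; k=3: 2520+0+28·22·27=19152 → min 3988 | Q..T: k=2: 0+2106+23·2·17=2888; k=3: 1012+10098+23·22·17=19712; k=4: 2430+0+23·27·17=12987 → min 2888.
Length 5: P..T: k=1: 0+2888+28·23·17=13836; k=2: 1288+2106+28·2·17=4346; k=3: 2520+10098+28·22·17=23090; k=4: 3988+0+28·27·17=16840 → min 4346.
Optimal order: ((P·Q)·((R·S)·T)) with cost 4346.

4346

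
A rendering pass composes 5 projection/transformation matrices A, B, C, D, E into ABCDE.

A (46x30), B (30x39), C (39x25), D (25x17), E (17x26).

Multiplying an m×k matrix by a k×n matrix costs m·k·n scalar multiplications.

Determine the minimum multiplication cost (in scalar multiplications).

Adjacent pairs: AB = 46·30·39 = 53820; BC = 30·39·25 = 29250; CD = 39·25·17 = 16575; DE = 25·17·26 = 11050.
Length 3: A..C: k=1: 0+29250+46·30·25=63750; k=2: 53820+0+46·39·25=98670 → min 63750 | B..D: k=2: 0+16575+30·39·17=36465; k=3: 29250+0+30·25·17=42000 → min 36465 | C..E: k=3: 0+11050+39·25·26=36400; k=4: 16575+0+39·17·26=33813 → min 33813.
Length 4: A..D: k=1: 0+36465+46·30·17=59925; k=2: 53820+16575+46·39·17=100893; k=3: 63750+0+46·25·17=83300 → min 59925 | B..E: k=2: 0+33813+30·39·26=64233; k=3: 29250+11050+30·25·26=59800; k=4: 36465+0+30·17·26=49725 → min 49725.
Length 5: A..E: k=1: 0+49725+46·30·26=85605; k=2: 53820+33813+46·39·26=134277; k=3: 63750+11050+46·25·26=104700; k=4: 59925+0+46·17·26=80257 → min 80257.
Optimal order: ((A(B(CD)))E) with cost 80257.

80257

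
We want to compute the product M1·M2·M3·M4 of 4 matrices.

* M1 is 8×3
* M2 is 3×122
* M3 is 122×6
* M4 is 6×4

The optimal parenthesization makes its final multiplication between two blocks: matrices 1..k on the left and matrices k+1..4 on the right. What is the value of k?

1

Adjacent pairs: M1M2 = 8·3·122 = 2928; M2M3 = 3·122·6 = 2196; M3M4 = 122·6·4 = 2928.
Length 3: M1..M3: k=1: 0+2196+8·3·6=2340; k=2: 2928+0+8·122·6=8784 → min 2340 | M2..M4: k=2: 0+2928+3·122·4=4392; k=3: 2196+0+3·6·4=2268 → min 2268.
Top-level splits: k=1: (M1..M1)·(M2..M4) → 0+2268+8·3·4 = 2364; k=2: (M1..M2)·(M3..M4) → 2928+2928+8·122·4 = 9760; k=3: (M1..M3)·(M4..M4) → 2340+0+8·6·4 = 2532.
Best split is after M1, i.e. k = 1.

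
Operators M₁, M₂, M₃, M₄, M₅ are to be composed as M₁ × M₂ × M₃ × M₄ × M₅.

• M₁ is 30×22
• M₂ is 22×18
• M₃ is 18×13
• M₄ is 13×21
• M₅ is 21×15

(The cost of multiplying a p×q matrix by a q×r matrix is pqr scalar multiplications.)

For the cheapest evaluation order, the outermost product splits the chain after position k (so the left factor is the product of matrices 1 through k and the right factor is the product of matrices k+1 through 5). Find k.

Adjacent pairs: M₁M₂ = 30·22·18 = 11880; M₂M₃ = 22·18·13 = 5148; M₃M₄ = 18·13·21 = 4914; M₄M₅ = 13·21·15 = 4095.
Length 3: M₁..M₃: k=1: 0+5148+30·22·13=13728; k=2: 11880+0+30·18·13=18900 → min 13728 | M₂..M₄: k=2: 0+4914+22·18·21=13230; k=3: 5148+0+22·13·21=11154 → min 11154 | M₃..M₅: k=3: 0+4095+18·13·15=7605; k=4: 4914+0+18·21·15=10584 → min 7605.
Length 4: M₁..M₄: k=1: 0+11154+30·22·21=25014; k=2: 11880+4914+30·18·21=28134; k=3: 13728+0+30·13·21=21918 → min 21918 | M₂..M₅: k=2: 0+7605+22·18·15=13545; k=3: 5148+4095+22·13·15=13533; k=4: 11154+0+22·21·15=18084 → min 13533.
Top-level splits: k=1: (M₁..M₁)·(M₂..M₅) → 0+13533+30·22·15 = 23433; k=2: (M₁..M₂)·(M₃..M₅) → 11880+7605+30·18·15 = 27585; k=3: (M₁..M₃)·(M₄..M₅) → 13728+4095+30·13·15 = 23673; k=4: (M₁..M₄)·(M₅..M₅) → 21918+0+30·21·15 = 31368.
Best split is after M₁, i.e. k = 1.

1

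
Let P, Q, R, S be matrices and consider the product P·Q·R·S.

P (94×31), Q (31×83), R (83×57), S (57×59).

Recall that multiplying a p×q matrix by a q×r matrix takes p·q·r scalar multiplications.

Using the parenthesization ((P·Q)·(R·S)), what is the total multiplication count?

(P·Q): 94×31 by 31×83 → 94×83, cost 94·31·83 = 241862
(R·S): 83×57 by 57×59 → 83×59, cost 83·57·59 = 279129
((P·Q)·(R·S)): 94×83 by 83×59 → 94×59, cost 94·83·59 = 460318; cumulative 981309
Total: 981309 scalar multiplications.

981309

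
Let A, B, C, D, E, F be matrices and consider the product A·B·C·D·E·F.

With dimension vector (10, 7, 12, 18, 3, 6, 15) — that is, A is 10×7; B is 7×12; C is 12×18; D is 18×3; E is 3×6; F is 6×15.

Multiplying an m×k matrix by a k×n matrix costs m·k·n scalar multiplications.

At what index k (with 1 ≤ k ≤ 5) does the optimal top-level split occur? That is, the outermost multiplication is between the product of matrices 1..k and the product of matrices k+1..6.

4

Adjacent pairs: AB = 10·7·12 = 840; BC = 7·12·18 = 1512; CD = 12·18·3 = 648; DE = 18·3·6 = 324; EF = 3·6·15 = 270.
Length 3: A..C: k=1: 0+1512+10·7·18=2772; k=2: 840+0+10·12·18=3000 → min 2772 | B..D: k=2: 0+648+7·12·3=900; k=3: 1512+0+7·18·3=1890 → min 900 | C..E: k=3: 0+324+12·18·6=1620; k=4: 648+0+12·3·6=864 → min 864 | D..F: k=4: 0+270+18·3·15=1080; k=5: 324+0+18·6·15=1944 → min 1080.
Length 4: A..D: k=1: 0+900+10·7·3=1110; k=2: 840+648+10·12·3=1848; k=3: 2772+0+10·18·3=3312 → min 1110 | B..E: k=2: 0+864+7·12·6=1368; k=3: 1512+324+7·18·6=2592; k=4: 900+0+7·3·6=1026 → min 1026 | C..F: k=3: 0+1080+12·18·15=4320; k=4: 648+270+12·3·15=1458; k=5: 864+0+12·6·15=1944 → min 1458.
Length 5: A..E: k=1: 0+1026+10·7·6=1446; k=2: 840+864+10·12·6=2424; k=3: 2772+324+10·18·6=4176; k=4: 1110+0+10·3·6=1290 → min 1290 | B..F: k=2: 0+1458+7·12·15=2718; k=3: 1512+1080+7·18·15=4482; k=4: 900+270+7·3·15=1485; k=5: 1026+0+7·6·15=1656 → min 1485.
Top-level splits: k=1: (A..A)·(B..F) → 0+1485+10·7·15 = 2535; k=2: (A..B)·(C..F) → 840+1458+10·12·15 = 4098; k=3: (A..C)·(D..F) → 2772+1080+10·18·15 = 6552; k=4: (A..D)·(E..F) → 1110+270+10·3·15 = 1830; k=5: (A..E)·(F..F) → 1290+0+10·6·15 = 2190.
Best split is after D, i.e. k = 4.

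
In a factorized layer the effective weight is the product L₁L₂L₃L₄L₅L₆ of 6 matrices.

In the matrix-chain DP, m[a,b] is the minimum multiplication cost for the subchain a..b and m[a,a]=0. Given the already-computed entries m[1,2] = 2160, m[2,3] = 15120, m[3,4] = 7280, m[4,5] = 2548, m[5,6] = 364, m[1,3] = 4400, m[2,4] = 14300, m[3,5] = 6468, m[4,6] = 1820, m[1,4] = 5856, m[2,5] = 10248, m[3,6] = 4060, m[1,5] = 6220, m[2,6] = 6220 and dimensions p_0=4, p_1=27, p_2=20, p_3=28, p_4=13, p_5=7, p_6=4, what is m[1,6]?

6332

m[1,6] = min over k∈[1,5] of m[1,k]+m[k+1,6]+p_{0}·p_k·p_{6}.
k=1: 0 + 6220 + 4·27·4 = 6652; k=2: 2160 + 4060 + 4·20·4 = 6540; k=3: 4400 + 1820 + 4·28·4 = 6668; k=4: 5856 + 364 + 4·13·4 = 6428; k=5: 6220 + 0 + 4·7·4 = 6332.
Minimum: 6332 at k=5.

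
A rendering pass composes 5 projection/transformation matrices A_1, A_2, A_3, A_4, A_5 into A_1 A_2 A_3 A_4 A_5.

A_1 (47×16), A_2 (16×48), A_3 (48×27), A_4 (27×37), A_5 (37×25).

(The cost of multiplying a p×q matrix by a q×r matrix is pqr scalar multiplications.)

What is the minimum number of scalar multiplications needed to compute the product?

70320

Adjacent pairs: A_1A_2 = 47·16·48 = 36096; A_2A_3 = 16·48·27 = 20736; A_3A_4 = 48·27·37 = 47952; A_4A_5 = 27·37·25 = 24975.
Length 3: A_1..A_3: k=1: 0+20736+47·16·27=41040; k=2: 36096+0+47·48·27=97008 → min 41040 | A_2..A_4: k=2: 0+47952+16·48·37=76368; k=3: 20736+0+16·27·37=36720 → min 36720 | A_3..A_5: k=3: 0+24975+48·27·25=57375; k=4: 47952+0+48·37·25=92352 → min 57375.
Length 4: A_1..A_4: k=1: 0+36720+47·16·37=64544; k=2: 36096+47952+47·48·37=167520; k=3: 41040+0+47·27·37=87993 → min 64544 | A_2..A_5: k=2: 0+57375+16·48·25=76575; k=3: 20736+24975+16·27·25=56511; k=4: 36720+0+16·37·25=51520 → min 51520.
Length 5: A_1..A_5: k=1: 0+51520+47·16·25=70320; k=2: 36096+57375+47·48·25=149871; k=3: 41040+24975+47·27·25=97740; k=4: 64544+0+47·37·25=108019 → min 70320.
Optimal order: (A_1 (((A_2 A_3) A_4) A_5)) with cost 70320.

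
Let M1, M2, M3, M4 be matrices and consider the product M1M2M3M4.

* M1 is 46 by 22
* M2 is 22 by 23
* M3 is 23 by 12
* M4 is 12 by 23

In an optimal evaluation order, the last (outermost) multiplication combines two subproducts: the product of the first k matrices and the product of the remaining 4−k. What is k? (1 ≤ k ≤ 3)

Adjacent pairs: M1M2 = 46·22·23 = 23276; M2M3 = 22·23·12 = 6072; M3M4 = 23·12·23 = 6348.
Length 3: M1..M3: k=1: 0+6072+46·22·12=18216; k=2: 23276+0+46·23·12=35972 → min 18216 | M2..M4: k=2: 0+6348+22·23·23=17986; k=3: 6072+0+22·12·23=12144 → min 12144.
Top-level splits: k=1: (M1..M1)·(M2..M4) → 0+12144+46·22·23 = 35420; k=2: (M1..M2)·(M3..M4) → 23276+6348+46·23·23 = 53958; k=3: (M1..M3)·(M4..M4) → 18216+0+46·12·23 = 30912.
Best split is after M3, i.e. k = 3.

3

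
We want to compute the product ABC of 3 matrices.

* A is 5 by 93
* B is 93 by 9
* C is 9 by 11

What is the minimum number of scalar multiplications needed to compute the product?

4680

Order (A(BC)): (BC): 93×9 by 9×11 → 93×11, cost 93·9·11 = 9207; (A(BC)): 5×93 by 93×11 → 5×11, cost 5·93·11 = 5115; cumulative 14322. Total 14322.
Order ((AB)C): (AB): 5×93 by 93×9 → 5×9, cost 5·93·9 = 4185; ((AB)C): 5×9 by 9×11 → 5×11, cost 5·9·11 = 495; cumulative 4680. Total 4680.
Minimum: 4680.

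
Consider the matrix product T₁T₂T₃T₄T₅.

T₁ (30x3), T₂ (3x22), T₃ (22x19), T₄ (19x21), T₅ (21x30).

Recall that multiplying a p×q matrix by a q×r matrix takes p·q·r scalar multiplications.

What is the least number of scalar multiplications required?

Adjacent pairs: T₁T₂ = 30·3·22 = 1980; T₂T₃ = 3·22·19 = 1254; T₃T₄ = 22·19·21 = 8778; T₄T₅ = 19·21·30 = 11970.
Length 3: T₁..T₃: k=1: 0+1254+30·3·19=2964; k=2: 1980+0+30·22·19=14520 → min 2964 | T₂..T₄: k=2: 0+8778+3·22·21=10164; k=3: 1254+0+3·19·21=2451 → min 2451 | T₃..T₅: k=3: 0+11970+22·19·30=24510; k=4: 8778+0+22·21·30=22638 → min 22638.
Length 4: T₁..T₄: k=1: 0+2451+30·3·21=4341; k=2: 1980+8778+30·22·21=24618; k=3: 2964+0+30·19·21=14934 → min 4341 | T₂..T₅: k=2: 0+22638+3·22·30=24618; k=3: 1254+11970+3·19·30=14934; k=4: 2451+0+3·21·30=4341 → min 4341.
Length 5: T₁..T₅: k=1: 0+4341+30·3·30=7041; k=2: 1980+22638+30·22·30=44418; k=3: 2964+11970+30·19·30=32034; k=4: 4341+0+30·21·30=23241 → min 7041.
Optimal order: (T₁(((T₂T₃)T₄)T₅)) with cost 7041.

7041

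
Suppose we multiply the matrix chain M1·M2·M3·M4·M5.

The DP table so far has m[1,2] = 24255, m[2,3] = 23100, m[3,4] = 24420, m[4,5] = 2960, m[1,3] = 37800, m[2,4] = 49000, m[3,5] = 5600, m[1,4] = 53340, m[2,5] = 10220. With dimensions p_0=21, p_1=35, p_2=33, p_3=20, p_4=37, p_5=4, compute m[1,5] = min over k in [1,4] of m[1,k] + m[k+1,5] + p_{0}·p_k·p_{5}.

m[1,5] = min over k∈[1,4] of m[1,k]+m[k+1,5]+p_{0}·p_k·p_{5}.
k=1: 0 + 10220 + 21·35·4 = 13160; k=2: 24255 + 5600 + 21·33·4 = 32627; k=3: 37800 + 2960 + 21·20·4 = 42440; k=4: 53340 + 0 + 21·37·4 = 56448.
Minimum: 13160 at k=1.

13160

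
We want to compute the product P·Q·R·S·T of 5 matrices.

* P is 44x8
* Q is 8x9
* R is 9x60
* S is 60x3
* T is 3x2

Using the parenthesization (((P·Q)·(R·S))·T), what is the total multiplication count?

6240

(P·Q): 44×8 by 8×9 → 44×9, cost 44·8·9 = 3168
(R·S): 9×60 by 60×3 → 9×3, cost 9·60·3 = 1620
((P·Q)·(R·S)): 44×9 by 9×3 → 44×3, cost 44·9·3 = 1188; cumulative 5976
(((P·Q)·(R·S))·T): 44×3 by 3×2 → 44×2, cost 44·3·2 = 264; cumulative 6240
Total: 6240 scalar multiplications.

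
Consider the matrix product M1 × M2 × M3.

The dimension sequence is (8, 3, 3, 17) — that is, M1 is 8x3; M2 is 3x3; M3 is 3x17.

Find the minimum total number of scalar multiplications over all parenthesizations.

480

Order (M1 × (M2 × M3)): (M2 × M3): 3×3 by 3×17 → 3×17, cost 3·3·17 = 153; (M1 × (M2 × M3)): 8×3 by 3×17 → 8×17, cost 8·3·17 = 408; cumulative 561. Total 561.
Order ((M1 × M2) × M3): (M1 × M2): 8×3 by 3×3 → 8×3, cost 8·3·3 = 72; ((M1 × M2) × M3): 8×3 by 3×17 → 8×17, cost 8·3·17 = 408; cumulative 480. Total 480.
Minimum: 480.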